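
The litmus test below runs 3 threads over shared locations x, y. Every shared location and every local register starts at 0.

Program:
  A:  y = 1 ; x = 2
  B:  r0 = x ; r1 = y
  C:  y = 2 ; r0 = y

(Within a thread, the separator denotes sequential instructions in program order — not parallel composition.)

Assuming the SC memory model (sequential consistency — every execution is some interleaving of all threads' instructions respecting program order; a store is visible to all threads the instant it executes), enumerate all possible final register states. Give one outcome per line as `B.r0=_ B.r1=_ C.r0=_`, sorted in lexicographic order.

B.r0=0 B.r1=0 C.r0=1
B.r0=0 B.r1=0 C.r0=2
B.r0=0 B.r1=1 C.r0=1
B.r0=0 B.r1=1 C.r0=2
B.r0=0 B.r1=2 C.r0=1
B.r0=0 B.r1=2 C.r0=2
B.r0=2 B.r1=1 C.r0=1
B.r0=2 B.r1=1 C.r0=2
B.r0=2 B.r1=2 C.r0=2

outcome vector order: (B.r0,B.r1,C.r0)
|SC outcomes| = 9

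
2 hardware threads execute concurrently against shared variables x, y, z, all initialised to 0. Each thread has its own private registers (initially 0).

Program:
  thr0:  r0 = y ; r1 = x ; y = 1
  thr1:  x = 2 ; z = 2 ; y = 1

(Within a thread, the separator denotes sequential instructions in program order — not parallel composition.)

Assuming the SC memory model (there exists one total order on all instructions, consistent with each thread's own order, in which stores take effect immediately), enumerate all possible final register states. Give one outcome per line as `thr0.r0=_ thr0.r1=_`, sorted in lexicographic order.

thr0.r0=0 thr0.r1=0
thr0.r0=0 thr0.r1=2
thr0.r0=1 thr0.r1=2

outcome vector order: (thr0.r0,thr0.r1)
|SC outcomes| = 3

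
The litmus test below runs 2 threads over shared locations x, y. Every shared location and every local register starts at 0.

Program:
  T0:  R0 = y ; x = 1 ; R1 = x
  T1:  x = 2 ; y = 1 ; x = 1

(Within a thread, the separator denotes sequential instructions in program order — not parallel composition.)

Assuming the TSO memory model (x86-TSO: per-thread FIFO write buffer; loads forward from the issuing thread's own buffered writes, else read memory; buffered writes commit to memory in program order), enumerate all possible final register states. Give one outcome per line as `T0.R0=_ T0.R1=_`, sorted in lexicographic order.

T0.R0=0 T0.R1=1
T0.R0=0 T0.R1=2
T0.R0=1 T0.R1=1

outcome vector order: (T0.R0,T0.R1)
|TSO outcomes| = 3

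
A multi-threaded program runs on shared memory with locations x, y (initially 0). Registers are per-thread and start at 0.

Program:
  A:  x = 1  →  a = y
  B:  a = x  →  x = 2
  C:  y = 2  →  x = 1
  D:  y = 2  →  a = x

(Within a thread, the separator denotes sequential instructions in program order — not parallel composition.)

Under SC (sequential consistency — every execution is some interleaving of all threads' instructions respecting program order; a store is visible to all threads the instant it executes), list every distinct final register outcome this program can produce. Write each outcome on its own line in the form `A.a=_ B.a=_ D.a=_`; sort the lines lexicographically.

A.a=0 B.a=0 D.a=1
A.a=0 B.a=0 D.a=2
A.a=0 B.a=1 D.a=1
A.a=0 B.a=1 D.a=2
A.a=2 B.a=0 D.a=0
A.a=2 B.a=0 D.a=1
A.a=2 B.a=0 D.a=2
A.a=2 B.a=1 D.a=0
A.a=2 B.a=1 D.a=1
A.a=2 B.a=1 D.a=2

outcome vector order: (A.a,B.a,D.a)
|SC outcomes| = 10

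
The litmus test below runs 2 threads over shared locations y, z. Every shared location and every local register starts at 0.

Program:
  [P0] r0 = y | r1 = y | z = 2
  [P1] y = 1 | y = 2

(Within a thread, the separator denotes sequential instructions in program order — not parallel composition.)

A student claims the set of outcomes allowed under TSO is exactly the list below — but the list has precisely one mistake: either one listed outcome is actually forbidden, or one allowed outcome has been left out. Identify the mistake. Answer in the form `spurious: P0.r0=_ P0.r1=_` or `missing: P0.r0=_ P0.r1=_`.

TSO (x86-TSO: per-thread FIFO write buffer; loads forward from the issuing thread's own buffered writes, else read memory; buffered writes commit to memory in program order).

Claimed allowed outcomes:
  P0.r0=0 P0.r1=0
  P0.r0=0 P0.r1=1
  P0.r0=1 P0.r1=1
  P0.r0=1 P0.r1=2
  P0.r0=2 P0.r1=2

missing: P0.r0=0 P0.r1=2

outcome vector order: (P0.r0,P0.r1)
TSO: 6 outcomes — {<0 0>; <0 1>; <0 2>; <1 1>; <1 2>; <2 2>}
TSO∖claimed = {<0 2>}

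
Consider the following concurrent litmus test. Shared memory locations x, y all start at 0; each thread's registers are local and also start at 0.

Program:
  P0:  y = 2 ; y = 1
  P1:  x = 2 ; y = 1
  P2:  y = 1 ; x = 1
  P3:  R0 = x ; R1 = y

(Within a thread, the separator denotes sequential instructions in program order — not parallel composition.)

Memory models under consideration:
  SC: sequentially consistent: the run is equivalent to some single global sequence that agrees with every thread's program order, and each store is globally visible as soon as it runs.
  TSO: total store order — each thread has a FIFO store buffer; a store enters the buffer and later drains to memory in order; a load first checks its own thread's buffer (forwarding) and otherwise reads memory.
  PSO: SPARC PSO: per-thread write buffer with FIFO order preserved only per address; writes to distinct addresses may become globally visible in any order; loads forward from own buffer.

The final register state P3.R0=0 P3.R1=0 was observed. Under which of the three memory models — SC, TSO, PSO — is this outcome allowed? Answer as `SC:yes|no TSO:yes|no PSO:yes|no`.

SC:yes TSO:yes PSO:yes

outcome vector order: (P3.R0,P3.R1)
under SC → 00 01 02 11 12 20 21 22
under TSO → 00 01 02 11 12 20 21 22
under PSO → 00 01 02 10 11 12 20 21 22
target 00 ∈ {SC,TSO,PSO}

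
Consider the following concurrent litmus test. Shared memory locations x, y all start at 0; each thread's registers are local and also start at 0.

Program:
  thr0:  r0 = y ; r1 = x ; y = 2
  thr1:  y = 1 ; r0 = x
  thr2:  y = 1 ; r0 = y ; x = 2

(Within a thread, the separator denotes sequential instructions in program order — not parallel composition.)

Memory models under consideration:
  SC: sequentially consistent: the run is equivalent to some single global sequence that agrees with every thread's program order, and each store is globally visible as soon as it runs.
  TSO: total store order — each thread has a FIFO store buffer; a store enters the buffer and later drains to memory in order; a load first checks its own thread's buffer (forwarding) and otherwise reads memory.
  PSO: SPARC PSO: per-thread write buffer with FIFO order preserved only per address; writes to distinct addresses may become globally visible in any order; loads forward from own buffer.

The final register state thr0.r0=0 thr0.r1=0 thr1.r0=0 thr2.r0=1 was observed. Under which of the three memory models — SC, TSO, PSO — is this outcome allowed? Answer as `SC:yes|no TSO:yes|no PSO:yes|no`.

outcome vector order: (thr0.r0,thr0.r1,thr1.r0,thr2.r0)
under SC → 0001, 0002, 0021, 0022, 0201, 0221, 1001, 1002, 1021, 1022, 1201, 1221
under TSO → 0001, 0002, 0021, 0022, 0201, 0221, 1001, 1002, 1021, 1022, 1201, 1221
under PSO → 0001, 0002, 0021, 0022, 0201, 0221, 1001, 1002, 1021, 1022, 1201, 1221
target 0001 ∈ {SC,TSO,PSO}

SC:yes TSO:yes PSO:yes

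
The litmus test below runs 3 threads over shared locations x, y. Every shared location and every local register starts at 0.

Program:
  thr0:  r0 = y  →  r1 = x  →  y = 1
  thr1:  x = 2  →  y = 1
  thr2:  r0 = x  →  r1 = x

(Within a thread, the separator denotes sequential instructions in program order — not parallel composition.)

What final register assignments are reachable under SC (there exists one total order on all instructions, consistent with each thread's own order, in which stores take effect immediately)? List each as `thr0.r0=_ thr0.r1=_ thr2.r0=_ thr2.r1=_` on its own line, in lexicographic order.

thr0.r0=0 thr0.r1=0 thr2.r0=0 thr2.r1=0
thr0.r0=0 thr0.r1=0 thr2.r0=0 thr2.r1=2
thr0.r0=0 thr0.r1=0 thr2.r0=2 thr2.r1=2
thr0.r0=0 thr0.r1=2 thr2.r0=0 thr2.r1=0
thr0.r0=0 thr0.r1=2 thr2.r0=0 thr2.r1=2
thr0.r0=0 thr0.r1=2 thr2.r0=2 thr2.r1=2
thr0.r0=1 thr0.r1=2 thr2.r0=0 thr2.r1=0
thr0.r0=1 thr0.r1=2 thr2.r0=0 thr2.r1=2
thr0.r0=1 thr0.r1=2 thr2.r0=2 thr2.r1=2

outcome vector order: (thr0.r0,thr0.r1,thr2.r0,thr2.r1)
|SC outcomes| = 9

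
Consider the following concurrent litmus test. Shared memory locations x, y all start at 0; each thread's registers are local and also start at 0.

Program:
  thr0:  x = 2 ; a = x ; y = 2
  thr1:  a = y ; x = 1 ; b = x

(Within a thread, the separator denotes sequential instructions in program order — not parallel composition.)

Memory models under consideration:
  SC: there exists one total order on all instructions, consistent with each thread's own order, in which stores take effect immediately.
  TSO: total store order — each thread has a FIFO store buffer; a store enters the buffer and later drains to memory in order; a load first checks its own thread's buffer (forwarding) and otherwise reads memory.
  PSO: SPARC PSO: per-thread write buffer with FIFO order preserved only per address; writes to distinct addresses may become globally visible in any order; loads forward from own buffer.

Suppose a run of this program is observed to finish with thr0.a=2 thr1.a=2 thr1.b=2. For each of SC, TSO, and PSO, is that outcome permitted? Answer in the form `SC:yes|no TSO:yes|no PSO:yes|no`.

outcome vector order: (thr0.a,thr1.a,thr1.b)
under SC → 1/0/1; 2/0/1; 2/0/2; 2/2/1
under TSO → 1/0/1; 2/0/1; 2/0/2; 2/2/1
under PSO → 1/0/1; 2/0/1; 2/0/2; 2/2/1; 2/2/2
target 2/2/2 ∈ {PSO}

SC:no TSO:no PSO:yes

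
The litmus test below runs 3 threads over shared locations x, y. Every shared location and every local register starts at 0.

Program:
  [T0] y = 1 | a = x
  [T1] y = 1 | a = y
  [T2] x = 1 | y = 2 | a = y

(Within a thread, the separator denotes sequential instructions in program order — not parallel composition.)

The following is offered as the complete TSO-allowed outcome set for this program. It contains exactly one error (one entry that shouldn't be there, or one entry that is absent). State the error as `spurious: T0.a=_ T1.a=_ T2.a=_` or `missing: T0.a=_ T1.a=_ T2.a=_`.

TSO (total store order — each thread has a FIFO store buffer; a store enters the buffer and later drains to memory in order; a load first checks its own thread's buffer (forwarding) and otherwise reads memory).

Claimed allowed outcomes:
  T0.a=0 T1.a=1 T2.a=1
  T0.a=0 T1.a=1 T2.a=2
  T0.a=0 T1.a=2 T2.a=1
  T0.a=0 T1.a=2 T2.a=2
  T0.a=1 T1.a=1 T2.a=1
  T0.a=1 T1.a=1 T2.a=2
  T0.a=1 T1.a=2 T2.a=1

outcome vector order: (T0.a,T1.a,T2.a)
TSO (8): 011; 012; 021; 022; 111; 112; 121; 122
TSO∖claimed = {122}

missing: T0.a=1 T1.a=2 T2.a=2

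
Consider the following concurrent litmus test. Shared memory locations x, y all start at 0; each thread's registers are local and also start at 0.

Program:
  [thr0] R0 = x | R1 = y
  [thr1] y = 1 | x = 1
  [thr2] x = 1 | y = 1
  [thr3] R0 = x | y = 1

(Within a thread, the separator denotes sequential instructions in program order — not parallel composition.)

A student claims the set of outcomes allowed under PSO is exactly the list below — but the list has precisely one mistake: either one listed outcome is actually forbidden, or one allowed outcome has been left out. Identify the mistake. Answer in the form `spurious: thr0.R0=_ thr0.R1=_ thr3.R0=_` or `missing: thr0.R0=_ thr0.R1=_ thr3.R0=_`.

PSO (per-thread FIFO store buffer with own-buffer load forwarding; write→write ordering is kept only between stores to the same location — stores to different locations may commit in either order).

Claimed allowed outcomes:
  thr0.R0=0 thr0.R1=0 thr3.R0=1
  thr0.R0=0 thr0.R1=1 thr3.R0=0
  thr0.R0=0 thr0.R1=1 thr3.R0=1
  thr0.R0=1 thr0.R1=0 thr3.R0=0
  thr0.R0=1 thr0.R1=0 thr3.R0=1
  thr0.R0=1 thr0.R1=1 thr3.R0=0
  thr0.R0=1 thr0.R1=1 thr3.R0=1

missing: thr0.R0=0 thr0.R1=0 thr3.R0=0

outcome vector order: (thr0.R0,thr0.R1,thr3.R0)
[PSO] allowed = {000; 001; 010; 011; 100; 101; 110; 111}
PSO∖claimed = {000}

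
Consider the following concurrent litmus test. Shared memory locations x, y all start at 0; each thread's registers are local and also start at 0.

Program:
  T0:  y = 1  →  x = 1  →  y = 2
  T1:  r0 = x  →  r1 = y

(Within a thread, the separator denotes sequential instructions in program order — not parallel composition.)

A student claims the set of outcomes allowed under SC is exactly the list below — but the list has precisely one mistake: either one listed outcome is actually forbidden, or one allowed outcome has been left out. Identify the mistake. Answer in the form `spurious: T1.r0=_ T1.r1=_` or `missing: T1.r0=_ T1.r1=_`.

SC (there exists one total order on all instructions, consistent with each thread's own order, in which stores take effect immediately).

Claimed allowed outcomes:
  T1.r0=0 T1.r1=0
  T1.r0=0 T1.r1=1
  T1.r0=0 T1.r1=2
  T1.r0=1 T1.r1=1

missing: T1.r0=1 T1.r1=2

outcome vector order: (T1.r0,T1.r1)
SC: 5 outcomes — {0/0 0/1 0/2 1/1 1/2}
SC∖claimed = {1/2}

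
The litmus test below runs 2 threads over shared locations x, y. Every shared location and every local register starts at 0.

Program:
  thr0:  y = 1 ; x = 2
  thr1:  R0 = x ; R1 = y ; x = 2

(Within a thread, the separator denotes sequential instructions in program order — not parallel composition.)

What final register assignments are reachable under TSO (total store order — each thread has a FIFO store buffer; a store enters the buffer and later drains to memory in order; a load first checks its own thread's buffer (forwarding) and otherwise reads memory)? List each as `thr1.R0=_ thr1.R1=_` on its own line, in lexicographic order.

thr1.R0=0 thr1.R1=0
thr1.R0=0 thr1.R1=1
thr1.R0=2 thr1.R1=1

outcome vector order: (thr1.R0,thr1.R1)
|TSO outcomes| = 3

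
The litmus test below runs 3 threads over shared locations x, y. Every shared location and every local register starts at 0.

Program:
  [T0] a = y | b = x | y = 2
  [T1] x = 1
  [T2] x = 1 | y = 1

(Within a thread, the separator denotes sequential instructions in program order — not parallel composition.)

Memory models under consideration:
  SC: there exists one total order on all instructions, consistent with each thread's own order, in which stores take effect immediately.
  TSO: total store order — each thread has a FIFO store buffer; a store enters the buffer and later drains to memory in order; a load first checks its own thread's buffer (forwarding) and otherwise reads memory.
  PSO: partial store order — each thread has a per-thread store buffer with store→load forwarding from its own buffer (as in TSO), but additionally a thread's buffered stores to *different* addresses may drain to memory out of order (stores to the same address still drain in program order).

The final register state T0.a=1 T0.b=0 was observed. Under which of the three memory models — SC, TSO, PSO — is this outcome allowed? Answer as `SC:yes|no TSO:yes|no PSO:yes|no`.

outcome vector order: (T0.a,T0.b)
SC (3): 0/0; 0/1; 1/1
TSO (3): 0/0; 0/1; 1/1
PSO (4): 0/0; 0/1; 1/0; 1/1
target 1/0 ∈ {PSO}

SC:no TSO:no PSO:yes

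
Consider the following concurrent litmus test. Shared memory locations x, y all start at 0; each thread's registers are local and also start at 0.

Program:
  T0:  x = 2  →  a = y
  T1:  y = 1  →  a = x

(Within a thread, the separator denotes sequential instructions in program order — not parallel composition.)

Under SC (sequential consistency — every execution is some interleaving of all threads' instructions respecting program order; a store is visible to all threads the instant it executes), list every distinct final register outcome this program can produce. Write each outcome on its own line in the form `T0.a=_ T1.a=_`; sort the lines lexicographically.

T0.a=0 T1.a=2
T0.a=1 T1.a=0
T0.a=1 T1.a=2

outcome vector order: (T0.a,T1.a)
|SC outcomes| = 3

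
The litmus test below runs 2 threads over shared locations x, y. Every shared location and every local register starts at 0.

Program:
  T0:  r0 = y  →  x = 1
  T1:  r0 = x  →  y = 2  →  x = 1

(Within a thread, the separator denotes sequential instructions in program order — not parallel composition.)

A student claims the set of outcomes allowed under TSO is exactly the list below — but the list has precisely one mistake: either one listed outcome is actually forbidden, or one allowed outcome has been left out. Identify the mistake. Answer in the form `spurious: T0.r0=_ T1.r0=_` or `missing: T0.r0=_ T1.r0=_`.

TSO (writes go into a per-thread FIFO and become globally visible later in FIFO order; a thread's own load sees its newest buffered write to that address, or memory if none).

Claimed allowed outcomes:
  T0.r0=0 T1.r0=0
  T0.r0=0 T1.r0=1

missing: T0.r0=2 T1.r0=0

outcome vector order: (T0.r0,T1.r0)
under TSO → 00, 01, 20
TSO∖claimed = {20}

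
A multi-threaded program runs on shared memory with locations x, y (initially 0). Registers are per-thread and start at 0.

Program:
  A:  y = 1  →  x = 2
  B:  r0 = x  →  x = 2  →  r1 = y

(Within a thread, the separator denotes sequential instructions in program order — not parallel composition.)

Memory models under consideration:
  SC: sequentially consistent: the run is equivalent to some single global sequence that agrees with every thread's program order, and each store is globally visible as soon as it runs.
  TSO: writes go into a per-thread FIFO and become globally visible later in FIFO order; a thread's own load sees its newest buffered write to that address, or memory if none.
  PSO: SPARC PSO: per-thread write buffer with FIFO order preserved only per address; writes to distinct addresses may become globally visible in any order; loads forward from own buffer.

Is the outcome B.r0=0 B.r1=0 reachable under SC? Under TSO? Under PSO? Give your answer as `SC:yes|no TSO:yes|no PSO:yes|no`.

SC:yes TSO:yes PSO:yes

outcome vector order: (B.r0,B.r1)
SC: 3 outcomes — {(0,0); (0,1); (2,1)}
TSO: 3 outcomes — {(0,0); (0,1); (2,1)}
PSO: 4 outcomes — {(0,0); (0,1); (2,0); (2,1)}
target (0,0) ∈ {SC,TSO,PSO}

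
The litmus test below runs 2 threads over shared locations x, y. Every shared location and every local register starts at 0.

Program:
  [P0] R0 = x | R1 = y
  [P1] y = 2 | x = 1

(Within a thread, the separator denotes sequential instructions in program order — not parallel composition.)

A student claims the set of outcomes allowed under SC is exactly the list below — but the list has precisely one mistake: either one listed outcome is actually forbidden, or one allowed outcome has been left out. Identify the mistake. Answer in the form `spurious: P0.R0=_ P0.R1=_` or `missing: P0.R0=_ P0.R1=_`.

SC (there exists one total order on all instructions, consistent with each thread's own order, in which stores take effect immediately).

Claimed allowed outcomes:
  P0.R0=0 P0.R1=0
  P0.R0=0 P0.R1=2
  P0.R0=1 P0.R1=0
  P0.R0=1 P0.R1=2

outcome vector order: (P0.R0,P0.R1)
SC (3): (0,0), (0,2), (1,2)
claimed∖SC = {(1,0)}

spurious: P0.R0=1 P0.R1=0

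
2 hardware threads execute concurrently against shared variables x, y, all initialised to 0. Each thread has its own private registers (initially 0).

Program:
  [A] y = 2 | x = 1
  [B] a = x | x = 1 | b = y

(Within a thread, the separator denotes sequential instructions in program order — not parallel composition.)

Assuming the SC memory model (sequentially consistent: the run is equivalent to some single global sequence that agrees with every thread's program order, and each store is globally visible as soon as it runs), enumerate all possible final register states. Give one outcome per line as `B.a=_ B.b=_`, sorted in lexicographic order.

outcome vector order: (B.a,B.b)
|SC outcomes| = 3

B.a=0 B.b=0
B.a=0 B.b=2
B.a=1 B.b=2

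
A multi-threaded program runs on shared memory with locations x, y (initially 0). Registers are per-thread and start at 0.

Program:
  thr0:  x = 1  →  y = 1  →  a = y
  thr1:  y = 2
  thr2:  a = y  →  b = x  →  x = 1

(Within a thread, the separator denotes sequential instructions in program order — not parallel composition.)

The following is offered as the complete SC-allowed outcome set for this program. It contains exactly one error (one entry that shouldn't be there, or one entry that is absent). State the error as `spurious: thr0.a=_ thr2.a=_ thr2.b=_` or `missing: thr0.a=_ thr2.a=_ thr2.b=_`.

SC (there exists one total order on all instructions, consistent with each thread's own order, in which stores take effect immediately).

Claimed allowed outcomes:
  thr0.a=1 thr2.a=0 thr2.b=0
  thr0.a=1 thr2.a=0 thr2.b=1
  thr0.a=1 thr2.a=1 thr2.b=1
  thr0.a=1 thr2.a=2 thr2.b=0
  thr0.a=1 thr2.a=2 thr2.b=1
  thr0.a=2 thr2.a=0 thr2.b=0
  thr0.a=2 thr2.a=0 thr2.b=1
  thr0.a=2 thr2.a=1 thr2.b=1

missing: thr0.a=2 thr2.a=2 thr2.b=1

outcome vector order: (thr0.a,thr2.a,thr2.b)
SC (9): (1,0,0); (1,0,1); (1,1,1); (1,2,0); (1,2,1); (2,0,0); (2,0,1); (2,1,1); (2,2,1)
SC∖claimed = {(2,2,1)}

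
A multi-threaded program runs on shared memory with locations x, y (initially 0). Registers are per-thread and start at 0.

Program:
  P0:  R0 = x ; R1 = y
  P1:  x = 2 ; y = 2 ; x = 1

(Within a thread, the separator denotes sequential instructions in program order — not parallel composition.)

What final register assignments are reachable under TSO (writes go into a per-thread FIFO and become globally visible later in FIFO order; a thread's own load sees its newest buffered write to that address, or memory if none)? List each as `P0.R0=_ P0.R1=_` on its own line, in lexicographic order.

P0.R0=0 P0.R1=0
P0.R0=0 P0.R1=2
P0.R0=1 P0.R1=2
P0.R0=2 P0.R1=0
P0.R0=2 P0.R1=2

outcome vector order: (P0.R0,P0.R1)
|TSO outcomes| = 5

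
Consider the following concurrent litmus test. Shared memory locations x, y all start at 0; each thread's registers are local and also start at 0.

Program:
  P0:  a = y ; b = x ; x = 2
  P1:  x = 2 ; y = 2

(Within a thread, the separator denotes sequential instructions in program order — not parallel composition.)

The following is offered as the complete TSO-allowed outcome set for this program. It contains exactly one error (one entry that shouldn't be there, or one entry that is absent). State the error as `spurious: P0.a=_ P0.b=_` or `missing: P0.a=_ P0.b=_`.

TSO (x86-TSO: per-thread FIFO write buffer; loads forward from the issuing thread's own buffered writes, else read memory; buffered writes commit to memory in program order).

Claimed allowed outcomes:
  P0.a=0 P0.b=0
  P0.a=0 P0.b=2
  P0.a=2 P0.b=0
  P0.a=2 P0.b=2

outcome vector order: (P0.a,P0.b)
TSO (3): 0/0, 0/2, 2/2
claimed∖TSO = {2/0}

spurious: P0.a=2 P0.b=0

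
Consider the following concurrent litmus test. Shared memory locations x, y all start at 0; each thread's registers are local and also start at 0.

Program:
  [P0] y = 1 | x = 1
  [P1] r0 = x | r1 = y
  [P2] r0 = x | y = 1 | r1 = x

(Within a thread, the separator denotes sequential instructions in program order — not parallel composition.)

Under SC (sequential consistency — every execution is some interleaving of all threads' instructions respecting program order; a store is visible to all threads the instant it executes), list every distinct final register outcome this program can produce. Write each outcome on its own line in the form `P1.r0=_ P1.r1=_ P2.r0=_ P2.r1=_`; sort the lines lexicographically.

P1.r0=0 P1.r1=0 P2.r0=0 P2.r1=0
P1.r0=0 P1.r1=0 P2.r0=0 P2.r1=1
P1.r0=0 P1.r1=0 P2.r0=1 P2.r1=1
P1.r0=0 P1.r1=1 P2.r0=0 P2.r1=0
P1.r0=0 P1.r1=1 P2.r0=0 P2.r1=1
P1.r0=0 P1.r1=1 P2.r0=1 P2.r1=1
P1.r0=1 P1.r1=1 P2.r0=0 P2.r1=0
P1.r0=1 P1.r1=1 P2.r0=0 P2.r1=1
P1.r0=1 P1.r1=1 P2.r0=1 P2.r1=1

outcome vector order: (P1.r0,P1.r1,P2.r0,P2.r1)
|SC outcomes| = 9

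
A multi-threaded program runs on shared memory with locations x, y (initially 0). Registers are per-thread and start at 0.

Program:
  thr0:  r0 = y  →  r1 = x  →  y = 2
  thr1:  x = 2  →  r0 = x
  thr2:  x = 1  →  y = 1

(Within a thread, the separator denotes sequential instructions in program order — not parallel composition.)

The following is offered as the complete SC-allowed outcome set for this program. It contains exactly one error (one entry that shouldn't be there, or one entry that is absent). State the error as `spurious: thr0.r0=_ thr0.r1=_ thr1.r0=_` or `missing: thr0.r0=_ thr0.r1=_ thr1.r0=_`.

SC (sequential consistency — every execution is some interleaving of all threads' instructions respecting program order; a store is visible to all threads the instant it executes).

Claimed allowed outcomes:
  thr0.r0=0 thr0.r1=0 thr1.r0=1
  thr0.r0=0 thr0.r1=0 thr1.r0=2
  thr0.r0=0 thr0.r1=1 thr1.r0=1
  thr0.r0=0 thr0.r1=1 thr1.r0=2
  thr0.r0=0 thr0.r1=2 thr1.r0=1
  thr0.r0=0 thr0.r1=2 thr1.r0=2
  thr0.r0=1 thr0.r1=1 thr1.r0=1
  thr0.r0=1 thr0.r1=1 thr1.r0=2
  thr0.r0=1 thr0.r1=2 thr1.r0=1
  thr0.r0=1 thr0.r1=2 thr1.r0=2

outcome vector order: (thr0.r0,thr0.r1,thr1.r0)
SC: 9 outcomes — {(0,0,1) (0,0,2) (0,1,1) (0,1,2) (0,2,1) (0,2,2) (1,1,1) (1,1,2) (1,2,2)}
claimed∖SC = {(1,2,1)}

spurious: thr0.r0=1 thr0.r1=2 thr1.r0=1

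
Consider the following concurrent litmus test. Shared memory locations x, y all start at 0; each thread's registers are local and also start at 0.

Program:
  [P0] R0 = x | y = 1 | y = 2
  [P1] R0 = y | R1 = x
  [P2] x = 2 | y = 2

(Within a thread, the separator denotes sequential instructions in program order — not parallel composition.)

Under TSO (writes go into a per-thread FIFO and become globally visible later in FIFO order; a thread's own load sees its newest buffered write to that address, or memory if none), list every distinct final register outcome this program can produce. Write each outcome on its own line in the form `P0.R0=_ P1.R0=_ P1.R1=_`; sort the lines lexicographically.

P0.R0=0 P1.R0=0 P1.R1=0
P0.R0=0 P1.R0=0 P1.R1=2
P0.R0=0 P1.R0=1 P1.R1=0
P0.R0=0 P1.R0=1 P1.R1=2
P0.R0=0 P1.R0=2 P1.R1=0
P0.R0=0 P1.R0=2 P1.R1=2
P0.R0=2 P1.R0=0 P1.R1=0
P0.R0=2 P1.R0=0 P1.R1=2
P0.R0=2 P1.R0=1 P1.R1=2
P0.R0=2 P1.R0=2 P1.R1=2

outcome vector order: (P0.R0,P1.R0,P1.R1)
|TSO outcomes| = 10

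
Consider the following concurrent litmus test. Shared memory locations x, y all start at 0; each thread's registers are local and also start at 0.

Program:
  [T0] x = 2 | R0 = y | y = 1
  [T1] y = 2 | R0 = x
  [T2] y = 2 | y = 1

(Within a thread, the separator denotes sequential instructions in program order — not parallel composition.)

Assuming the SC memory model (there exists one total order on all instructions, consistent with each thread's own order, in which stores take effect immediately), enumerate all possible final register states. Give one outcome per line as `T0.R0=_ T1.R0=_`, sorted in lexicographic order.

outcome vector order: (T0.R0,T1.R0)
|SC outcomes| = 5

T0.R0=0 T1.R0=2
T0.R0=1 T1.R0=0
T0.R0=1 T1.R0=2
T0.R0=2 T1.R0=0
T0.R0=2 T1.R0=2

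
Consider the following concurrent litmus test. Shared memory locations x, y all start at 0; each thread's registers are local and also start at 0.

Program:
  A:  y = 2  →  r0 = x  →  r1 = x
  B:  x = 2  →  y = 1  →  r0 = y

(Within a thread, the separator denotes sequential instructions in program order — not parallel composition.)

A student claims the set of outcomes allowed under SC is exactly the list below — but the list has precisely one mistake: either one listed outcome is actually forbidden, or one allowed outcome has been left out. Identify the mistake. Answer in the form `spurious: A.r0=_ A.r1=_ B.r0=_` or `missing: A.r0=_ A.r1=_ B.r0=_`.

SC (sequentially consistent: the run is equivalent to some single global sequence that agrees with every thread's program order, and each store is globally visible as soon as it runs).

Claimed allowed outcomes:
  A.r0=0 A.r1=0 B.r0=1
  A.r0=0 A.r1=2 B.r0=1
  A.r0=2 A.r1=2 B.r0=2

missing: A.r0=2 A.r1=2 B.r0=1

outcome vector order: (A.r0,A.r1,B.r0)
SC: 4 outcomes — {(0,0,1) (0,2,1) (2,2,1) (2,2,2)}
SC∖claimed = {(2,2,1)}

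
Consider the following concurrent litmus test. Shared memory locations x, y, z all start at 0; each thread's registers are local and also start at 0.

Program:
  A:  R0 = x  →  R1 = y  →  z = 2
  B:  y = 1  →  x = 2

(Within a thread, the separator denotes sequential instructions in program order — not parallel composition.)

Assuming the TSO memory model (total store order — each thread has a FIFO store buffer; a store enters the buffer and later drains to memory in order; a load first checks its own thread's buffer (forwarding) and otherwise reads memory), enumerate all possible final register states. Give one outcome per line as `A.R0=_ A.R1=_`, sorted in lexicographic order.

A.R0=0 A.R1=0
A.R0=0 A.R1=1
A.R0=2 A.R1=1

outcome vector order: (A.R0,A.R1)
|TSO outcomes| = 3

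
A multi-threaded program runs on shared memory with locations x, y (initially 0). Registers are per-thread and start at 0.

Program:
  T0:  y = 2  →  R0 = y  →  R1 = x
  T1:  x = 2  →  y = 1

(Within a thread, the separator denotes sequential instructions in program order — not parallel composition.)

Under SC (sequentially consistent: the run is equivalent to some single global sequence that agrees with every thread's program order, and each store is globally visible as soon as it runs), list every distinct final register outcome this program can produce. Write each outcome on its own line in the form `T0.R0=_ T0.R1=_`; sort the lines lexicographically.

T0.R0=1 T0.R1=2
T0.R0=2 T0.R1=0
T0.R0=2 T0.R1=2

outcome vector order: (T0.R0,T0.R1)
|SC outcomes| = 3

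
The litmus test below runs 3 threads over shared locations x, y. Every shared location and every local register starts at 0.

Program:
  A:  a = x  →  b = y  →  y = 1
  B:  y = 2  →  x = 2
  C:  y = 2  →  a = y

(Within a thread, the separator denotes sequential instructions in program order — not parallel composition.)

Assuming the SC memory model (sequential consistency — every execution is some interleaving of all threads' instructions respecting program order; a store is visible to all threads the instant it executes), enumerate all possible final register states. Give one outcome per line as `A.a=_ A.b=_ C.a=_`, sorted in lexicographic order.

outcome vector order: (A.a,A.b,C.a)
|SC outcomes| = 6

A.a=0 A.b=0 C.a=1
A.a=0 A.b=0 C.a=2
A.a=0 A.b=2 C.a=1
A.a=0 A.b=2 C.a=2
A.a=2 A.b=2 C.a=1
A.a=2 A.b=2 C.a=2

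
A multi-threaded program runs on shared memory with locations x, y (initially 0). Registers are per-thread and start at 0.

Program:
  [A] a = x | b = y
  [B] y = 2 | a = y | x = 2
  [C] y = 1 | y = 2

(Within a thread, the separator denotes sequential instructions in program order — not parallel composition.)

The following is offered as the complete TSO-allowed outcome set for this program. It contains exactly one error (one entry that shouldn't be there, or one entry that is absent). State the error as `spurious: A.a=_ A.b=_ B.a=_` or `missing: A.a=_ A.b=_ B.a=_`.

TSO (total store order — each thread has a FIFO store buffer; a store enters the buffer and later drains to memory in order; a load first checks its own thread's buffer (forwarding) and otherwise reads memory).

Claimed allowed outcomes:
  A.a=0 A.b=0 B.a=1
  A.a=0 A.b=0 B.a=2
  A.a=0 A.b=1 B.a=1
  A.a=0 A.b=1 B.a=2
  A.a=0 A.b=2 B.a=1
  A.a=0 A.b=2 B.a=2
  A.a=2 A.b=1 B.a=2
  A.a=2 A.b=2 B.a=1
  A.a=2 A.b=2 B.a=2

missing: A.a=2 A.b=1 B.a=1

outcome vector order: (A.a,A.b,B.a)
TSO: 10 outcomes — {0/0/1 0/0/2 0/1/1 0/1/2 0/2/1 0/2/2 2/1/1 2/1/2 2/2/1 2/2/2}
TSO∖claimed = {2/1/1}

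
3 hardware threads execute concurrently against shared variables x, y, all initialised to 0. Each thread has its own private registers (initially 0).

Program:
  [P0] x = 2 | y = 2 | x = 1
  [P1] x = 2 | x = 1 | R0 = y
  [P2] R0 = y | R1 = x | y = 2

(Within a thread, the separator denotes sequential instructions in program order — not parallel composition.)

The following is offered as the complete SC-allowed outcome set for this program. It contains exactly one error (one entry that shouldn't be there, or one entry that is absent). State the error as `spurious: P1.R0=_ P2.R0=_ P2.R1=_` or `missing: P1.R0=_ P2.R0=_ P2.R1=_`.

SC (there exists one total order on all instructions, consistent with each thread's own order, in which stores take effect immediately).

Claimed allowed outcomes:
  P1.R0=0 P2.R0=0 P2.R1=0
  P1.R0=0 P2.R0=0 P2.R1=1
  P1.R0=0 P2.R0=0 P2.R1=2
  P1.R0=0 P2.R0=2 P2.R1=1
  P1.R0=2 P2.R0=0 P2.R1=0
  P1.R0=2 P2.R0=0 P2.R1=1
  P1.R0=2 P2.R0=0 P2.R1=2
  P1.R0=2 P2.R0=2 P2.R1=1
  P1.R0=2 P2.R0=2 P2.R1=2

outcome vector order: (P1.R0,P2.R0,P2.R1)
under SC → 0/0/0 0/0/1 0/0/2 0/2/1 0/2/2 2/0/0 2/0/1 2/0/2 2/2/1 2/2/2
SC∖claimed = {0/2/2}

missing: P1.R0=0 P2.R0=2 P2.R1=2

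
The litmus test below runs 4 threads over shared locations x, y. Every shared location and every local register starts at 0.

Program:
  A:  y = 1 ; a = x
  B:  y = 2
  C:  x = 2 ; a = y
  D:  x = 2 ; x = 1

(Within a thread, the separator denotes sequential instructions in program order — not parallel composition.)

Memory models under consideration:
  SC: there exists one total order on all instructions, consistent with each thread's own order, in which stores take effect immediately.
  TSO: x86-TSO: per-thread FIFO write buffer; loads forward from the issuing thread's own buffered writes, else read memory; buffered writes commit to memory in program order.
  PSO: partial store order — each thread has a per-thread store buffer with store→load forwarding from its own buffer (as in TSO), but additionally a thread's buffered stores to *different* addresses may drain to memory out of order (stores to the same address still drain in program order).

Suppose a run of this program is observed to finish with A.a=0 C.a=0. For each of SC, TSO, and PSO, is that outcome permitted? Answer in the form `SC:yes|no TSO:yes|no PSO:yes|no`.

outcome vector order: (A.a,C.a)
under SC → 0/1, 0/2, 1/0, 1/1, 1/2, 2/0, 2/1, 2/2
under TSO → 0/0, 0/1, 0/2, 1/0, 1/1, 1/2, 2/0, 2/1, 2/2
under PSO → 0/0, 0/1, 0/2, 1/0, 1/1, 1/2, 2/0, 2/1, 2/2
target 0/0 ∈ {TSO,PSO}

SC:no TSO:yes PSO:yes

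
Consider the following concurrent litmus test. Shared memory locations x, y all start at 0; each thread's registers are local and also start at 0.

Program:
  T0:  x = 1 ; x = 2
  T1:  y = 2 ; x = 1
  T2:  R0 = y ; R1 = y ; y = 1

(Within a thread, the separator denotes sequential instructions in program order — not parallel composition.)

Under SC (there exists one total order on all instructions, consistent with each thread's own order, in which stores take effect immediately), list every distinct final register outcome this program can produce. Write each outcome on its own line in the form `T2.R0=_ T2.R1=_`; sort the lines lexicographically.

outcome vector order: (T2.R0,T2.R1)
|SC outcomes| = 3

T2.R0=0 T2.R1=0
T2.R0=0 T2.R1=2
T2.R0=2 T2.R1=2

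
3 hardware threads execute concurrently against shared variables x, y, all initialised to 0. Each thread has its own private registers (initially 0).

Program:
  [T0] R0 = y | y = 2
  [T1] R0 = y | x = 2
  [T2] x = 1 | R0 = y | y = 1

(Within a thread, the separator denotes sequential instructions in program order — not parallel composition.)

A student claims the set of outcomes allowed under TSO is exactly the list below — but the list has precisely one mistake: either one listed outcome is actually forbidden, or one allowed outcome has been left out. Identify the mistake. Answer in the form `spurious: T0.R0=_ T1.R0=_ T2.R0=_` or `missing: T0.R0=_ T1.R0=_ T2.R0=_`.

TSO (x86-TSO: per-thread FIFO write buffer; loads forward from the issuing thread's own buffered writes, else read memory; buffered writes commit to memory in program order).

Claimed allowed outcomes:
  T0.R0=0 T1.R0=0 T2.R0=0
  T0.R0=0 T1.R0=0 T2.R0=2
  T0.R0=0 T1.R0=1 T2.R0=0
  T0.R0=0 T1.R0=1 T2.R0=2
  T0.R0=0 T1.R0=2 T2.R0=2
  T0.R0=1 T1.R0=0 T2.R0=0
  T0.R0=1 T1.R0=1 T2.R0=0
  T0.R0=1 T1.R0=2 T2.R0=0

missing: T0.R0=0 T1.R0=2 T2.R0=0

outcome vector order: (T0.R0,T1.R0,T2.R0)
[TSO] allowed = {000, 002, 010, 012, 020, 022, 100, 110, 120}
TSO∖claimed = {020}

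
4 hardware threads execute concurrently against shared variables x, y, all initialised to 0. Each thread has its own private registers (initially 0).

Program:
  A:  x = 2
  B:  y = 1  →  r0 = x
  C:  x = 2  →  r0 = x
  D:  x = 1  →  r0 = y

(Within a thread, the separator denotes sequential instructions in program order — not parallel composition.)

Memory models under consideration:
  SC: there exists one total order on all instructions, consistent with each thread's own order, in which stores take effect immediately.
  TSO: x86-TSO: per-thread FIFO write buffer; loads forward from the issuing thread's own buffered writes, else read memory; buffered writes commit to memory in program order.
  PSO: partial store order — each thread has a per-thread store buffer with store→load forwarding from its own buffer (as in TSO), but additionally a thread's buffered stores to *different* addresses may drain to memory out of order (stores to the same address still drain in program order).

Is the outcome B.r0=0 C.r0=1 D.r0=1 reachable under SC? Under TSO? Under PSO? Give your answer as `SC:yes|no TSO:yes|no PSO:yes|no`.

outcome vector order: (B.r0,C.r0,D.r0)
SC (10): (0,1,1), (0,2,1), (1,1,0), (1,1,1), (1,2,0), (1,2,1), (2,1,0), (2,1,1), (2,2,0), (2,2,1)
TSO (12): (0,1,0), (0,1,1), (0,2,0), (0,2,1), (1,1,0), (1,1,1), (1,2,0), (1,2,1), (2,1,0), (2,1,1), (2,2,0), (2,2,1)
PSO (12): (0,1,0), (0,1,1), (0,2,0), (0,2,1), (1,1,0), (1,1,1), (1,2,0), (1,2,1), (2,1,0), (2,1,1), (2,2,0), (2,2,1)
target (0,1,1) ∈ {SC,TSO,PSO}

SC:yes TSO:yes PSO:yes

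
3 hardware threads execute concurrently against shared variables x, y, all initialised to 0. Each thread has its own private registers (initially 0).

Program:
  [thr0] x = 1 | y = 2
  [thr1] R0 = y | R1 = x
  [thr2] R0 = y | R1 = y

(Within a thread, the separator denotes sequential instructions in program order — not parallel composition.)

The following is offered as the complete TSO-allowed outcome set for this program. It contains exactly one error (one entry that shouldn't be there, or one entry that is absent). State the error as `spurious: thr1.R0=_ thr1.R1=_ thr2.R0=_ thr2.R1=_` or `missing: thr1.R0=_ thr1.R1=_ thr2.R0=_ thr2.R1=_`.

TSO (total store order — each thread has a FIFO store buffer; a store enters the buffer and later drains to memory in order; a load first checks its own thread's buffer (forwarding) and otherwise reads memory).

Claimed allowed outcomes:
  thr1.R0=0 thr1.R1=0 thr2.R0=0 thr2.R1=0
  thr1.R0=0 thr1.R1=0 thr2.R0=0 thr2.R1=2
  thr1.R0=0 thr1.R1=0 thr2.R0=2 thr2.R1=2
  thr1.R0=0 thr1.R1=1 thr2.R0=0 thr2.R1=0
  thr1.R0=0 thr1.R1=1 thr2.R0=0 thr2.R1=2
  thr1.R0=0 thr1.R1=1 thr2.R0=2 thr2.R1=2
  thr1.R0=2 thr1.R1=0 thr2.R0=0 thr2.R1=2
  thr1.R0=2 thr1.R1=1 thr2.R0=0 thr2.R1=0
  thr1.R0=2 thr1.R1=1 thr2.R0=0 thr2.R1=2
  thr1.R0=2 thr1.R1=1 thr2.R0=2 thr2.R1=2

spurious: thr1.R0=2 thr1.R1=0 thr2.R0=0 thr2.R1=2

outcome vector order: (thr1.R0,thr1.R1,thr2.R0,thr2.R1)
TSO: 9 outcomes — {(0,0,0,0); (0,0,0,2); (0,0,2,2); (0,1,0,0); (0,1,0,2); (0,1,2,2); (2,1,0,0); (2,1,0,2); (2,1,2,2)}
claimed∖TSO = {(2,0,0,2)}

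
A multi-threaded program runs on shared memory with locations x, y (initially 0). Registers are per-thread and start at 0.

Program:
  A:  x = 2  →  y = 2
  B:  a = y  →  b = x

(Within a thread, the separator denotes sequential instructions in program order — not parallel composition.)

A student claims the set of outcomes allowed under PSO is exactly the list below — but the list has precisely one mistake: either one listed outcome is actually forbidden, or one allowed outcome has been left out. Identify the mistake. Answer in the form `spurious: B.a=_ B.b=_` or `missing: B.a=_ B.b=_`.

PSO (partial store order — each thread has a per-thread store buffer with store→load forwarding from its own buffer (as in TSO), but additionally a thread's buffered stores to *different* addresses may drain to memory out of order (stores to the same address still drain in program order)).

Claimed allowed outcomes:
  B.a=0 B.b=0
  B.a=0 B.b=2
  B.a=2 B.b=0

missing: B.a=2 B.b=2

outcome vector order: (B.a,B.b)
under PSO → (0,0); (0,2); (2,0); (2,2)
PSO∖claimed = {(2,2)}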